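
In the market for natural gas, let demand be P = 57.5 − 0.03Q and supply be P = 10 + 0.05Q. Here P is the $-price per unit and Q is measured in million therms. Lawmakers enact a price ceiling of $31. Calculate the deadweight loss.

$1207.56 million

Competitive equilibrium: 57.5 − 0.03Q = 10 + 0.05Q → Q* = 593.75, P* = 39.6875.
At the ceiling P = 31, quantity supplied = (31 − 10)/0.05 = 420.
Willingness to pay at Q' = 420: 57.5 − 0.03·420 = 44.9.
ΔQ = 593.75 − 420 = 173.75; wedge = 44.9 − 31 = 13.9.
DWL = ½ × 173.75 × 13.9 = $1207.56 million.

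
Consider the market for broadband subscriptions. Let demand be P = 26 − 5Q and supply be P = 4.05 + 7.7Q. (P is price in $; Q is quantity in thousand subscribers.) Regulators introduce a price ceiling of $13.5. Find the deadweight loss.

Competitive equilibrium: 26 − 5Q = 4.05 + 7.7Q → Q* = 1.7283, P* = 17.3583.
At the ceiling P = 13.5, quantity supplied = (13.5 − 4.05)/7.7 = 1.2273.
Willingness to pay at Q' = 1.2273: 26 − 5·1.2273 = 19.8635.
ΔQ = 1.7283 − 1.2273 = 0.501; wedge = 19.8635 − 13.5 = 6.3635.
Welfare loss = ½ × 0.501 × 6.3635 = $1.59 thousand.

$1.59 thousand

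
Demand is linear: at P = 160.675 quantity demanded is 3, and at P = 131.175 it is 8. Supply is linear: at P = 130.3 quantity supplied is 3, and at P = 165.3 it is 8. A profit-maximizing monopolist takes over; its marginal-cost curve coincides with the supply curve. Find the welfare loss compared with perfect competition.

18.21

Demand slope = (131.175 − 160.675)/(8 − 3) = −5.9, so P = 178.375 − 5.9Q.
Supply slope = (165.3 − 130.3)/(8 − 3) = 7, so P = 109.3 + 7Q.
Competitive equilibrium: 178.375 − 5.9Q = 109.3 + 7Q → Q* = 5.3547, P* = 146.7826.
Marginal revenue: MR = 178.375 − 11.8Q. Set MR = MC: 178.375 − 11.8Q = 109.3 + 7Q → Q_m = 3.6742.
Price P_m = 178.375 − 5.9·3.6742 = 156.6972; MC(Q_m) = 109.3 + 7·3.6742 = 135.0194.
Competitive Q* = 5.3547, so ΔQ = 1.6805; wedge = 156.6972 − 135.0194 = 21.6778.
The triangle = ½ × 1.6805 × 21.6778 = 18.21.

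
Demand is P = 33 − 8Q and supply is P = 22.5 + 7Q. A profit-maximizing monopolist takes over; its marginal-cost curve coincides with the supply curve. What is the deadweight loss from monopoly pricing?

0.44

Competitive equilibrium: 33 − 8Q = 22.5 + 7Q → Q* = 0.7, P* = 27.4.
Marginal revenue: MR = 33 − 16Q. Set MR = MC: 33 − 16Q = 22.5 + 7Q → Q_m = 0.4565.
Price P_m = 33 − 8·0.4565 = 29.348; MC(Q_m) = 22.5 + 7·0.4565 = 25.6955.
Competitive Q* = 0.7, so ΔQ = 0.2435; wedge = 29.348 − 25.6955 = 3.6525.
Deadweight loss = ½ × 0.2435 × 3.6525 = 0.44.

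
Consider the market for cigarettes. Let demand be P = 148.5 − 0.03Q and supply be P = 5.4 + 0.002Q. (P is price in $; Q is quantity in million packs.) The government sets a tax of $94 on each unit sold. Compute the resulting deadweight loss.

$138062.50 million

Competitive equilibrium: 148.5 − 0.03Q = 5.4 + 0.002Q → Q* = 4471.875, P* = 14.3438.
With the tax, the buyer price exceeds the seller price by 94: (148.5 − 0.03Q) − (5.4 + 0.002Q) = 94 → Q' = 1534.375.
ΔQ = 4471.875 − 1534.375 = 2937.5; the wedge equals the tax, 94.
The triangle = ½ × 2937.5 × 94 = $138062.50 million.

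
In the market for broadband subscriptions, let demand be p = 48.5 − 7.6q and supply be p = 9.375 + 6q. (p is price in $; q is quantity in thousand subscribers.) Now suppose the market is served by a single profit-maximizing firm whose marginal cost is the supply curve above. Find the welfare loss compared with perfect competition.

Competitive equilibrium: 48.5 − 7.6q = 9.375 + 6q → q* = 2.8768, p* = 26.636.
Marginal revenue: MR = 48.5 − 15.2q. Set MR = MC: 48.5 − 15.2q = 9.375 + 6q → q_m = 1.8455.
Price p_m = 48.5 − 7.6·1.8455 = 34.4742; MC(q_m) = 9.375 + 6·1.8455 = 20.448.
Competitive q* = 2.8768, so Δq = 1.0313; wedge = 34.4742 − 20.448 = 14.0262.
Deadweight loss = ½ × 1.0313 × 14.0262 = $7.23 thousand.

$7.23 thousand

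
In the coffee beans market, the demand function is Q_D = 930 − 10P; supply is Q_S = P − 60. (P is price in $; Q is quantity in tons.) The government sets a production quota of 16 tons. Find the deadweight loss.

$107.80

In inverse form: demand P = 93 − 0.1Q, supply P = 60 + Q.
Competitive equilibrium: 93 − 0.1Q = 60 + Q → Q* = 30, P* = 90.
At Q = 16: demand price = 93 − 0.1·16 = 91.4; supply price = 60 + 1·16 = 76.
ΔQ = 30 − 16 = 14; wedge = 91.4 − 76 = 15.4.
The triangle = ½ × 14 × 15.4 = $107.80.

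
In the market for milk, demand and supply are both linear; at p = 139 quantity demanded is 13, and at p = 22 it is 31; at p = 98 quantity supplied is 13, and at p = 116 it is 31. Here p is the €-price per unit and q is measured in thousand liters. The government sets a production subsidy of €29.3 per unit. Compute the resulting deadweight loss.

€57.23 thousand

Demand slope = (22 − 139)/(31 − 13) = −6.5, so p = 223.5 − 6.5q.
Supply slope = (116 − 98)/(31 − 13) = 1, so p = 85 + q.
Competitive equilibrium: 223.5 − 6.5q = 85 + q → q* = 18.4667, p* = 103.4667.
The subsidy lowers effective supply by 29.3: p = 55.7 + q.
New quantity: 223.5 − 6.5q = 55.7 + q → q' = 22.3733.
Overproduction Δq = 22.3733 − 18.4667 = 3.9066; wedge = subsidy = 29.3.
The triangle = ½ × 3.9066 × 29.3 = €57.23 thousand.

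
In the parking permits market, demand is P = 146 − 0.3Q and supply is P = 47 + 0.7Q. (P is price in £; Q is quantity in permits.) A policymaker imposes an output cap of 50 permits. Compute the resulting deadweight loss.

£1200.50

Competitive equilibrium: 146 − 0.3Q = 47 + 0.7Q → Q* = 99, P* = 116.3.
At Q = 50: demand price = 146 − 0.3·50 = 131; supply price = 47 + 0.7·50 = 82.
ΔQ = 99 − 50 = 49; wedge = 131 − 82 = 49.
The triangle = ½ × 49 × 49 = £1200.50.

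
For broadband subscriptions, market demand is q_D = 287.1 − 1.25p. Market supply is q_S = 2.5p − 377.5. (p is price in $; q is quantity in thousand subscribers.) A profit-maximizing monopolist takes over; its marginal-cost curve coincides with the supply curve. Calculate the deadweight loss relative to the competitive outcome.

In inverse form: demand p = 229.68 − 0.8q, supply p = 151 + 0.4q.
Competitive equilibrium: 229.68 − 0.8q = 151 + 0.4q → q* = 65.5667, p* = 177.2267.
Marginal revenue: MR = 229.68 − 1.6q. Set MR = MC: 229.68 − 1.6q = 151 + 0.4q → q_m = 39.34.
Price p_m = 229.68 − 0.8·39.34 = 198.208; MC(q_m) = 151 + 0.4·39.34 = 166.736.
Competitive q* = 65.5667, so Δq = 26.2267; wedge = 198.208 − 166.736 = 31.472.
DWL = ½ × 26.2267 × 31.472 = $412.70 thousand.

$412.70 thousand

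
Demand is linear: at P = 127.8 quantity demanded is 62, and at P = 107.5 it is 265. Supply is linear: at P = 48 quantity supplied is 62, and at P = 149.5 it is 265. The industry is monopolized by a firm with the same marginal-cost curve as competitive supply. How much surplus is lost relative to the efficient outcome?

Demand slope = (107.5 − 127.8)/(265 − 62) = −0.1, so P = 134 − 0.1Q.
Supply slope = (149.5 − 48)/(265 − 62) = 0.5, so P = 17 + 0.5Q.
Competitive equilibrium: 134 − 0.1Q = 17 + 0.5Q → Q* = 195, P* = 114.5.
Marginal revenue: MR = 134 − 0.2Q. Set MR = MC: 134 − 0.2Q = 17 + 0.5Q → Q_m = 167.14286.
Price P_m = 134 − 0.1·167.14286 = 117.28571; MC(Q_m) = 17 + 0.5·167.14286 = 100.57143.
Competitive Q* = 195, so ΔQ = 27.85714; wedge = 117.28571 − 100.57143 = 16.71428.
DWL = ½ × 27.85714 × 16.71428 = 232.81.

232.81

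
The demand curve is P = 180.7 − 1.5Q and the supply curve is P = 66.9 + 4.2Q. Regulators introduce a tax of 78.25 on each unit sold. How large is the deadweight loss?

537.11

Competitive equilibrium: 180.7 − 1.5Q = 66.9 + 4.2Q → Q* = 19.9649, P* = 150.7526.
With the tax, the buyer price exceeds the seller price by 78.25: (180.7 − 1.5Q) − (66.9 + 4.2Q) = 78.25 → Q' = 6.2368.
ΔQ = 19.9649 − 6.2368 = 13.7281; the wedge equals the tax, 78.25.
DWL = ½ × 13.7281 × 78.25 = 537.11.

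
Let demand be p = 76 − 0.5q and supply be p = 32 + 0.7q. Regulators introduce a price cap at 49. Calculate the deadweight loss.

Competitive equilibrium: 76 − 0.5q = 32 + 0.7q → q* = 36.6667, p* = 57.6667.
At the ceiling p = 49, quantity supplied = (49 − 32)/0.7 = 24.2857.
Willingness to pay at q' = 24.2857: 76 − 0.5·24.2857 = 63.8572.
Δq = 36.6667 − 24.2857 = 12.381; wedge = 63.8572 − 49 = 14.8572.
The triangle = ½ × 12.381 × 14.8572 = 91.97.

91.97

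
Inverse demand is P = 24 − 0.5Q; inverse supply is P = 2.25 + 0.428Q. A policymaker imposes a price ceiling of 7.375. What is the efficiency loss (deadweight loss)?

60.97

Competitive equilibrium: 24 − 0.5Q = 2.25 + 0.428Q → Q* = 23.4375, P* = 12.2813.
At the ceiling P = 7.375, quantity supplied = (7.375 − 2.25)/0.428 = 11.9743.
Willingness to pay at Q' = 11.9743: 24 − 0.5·11.9743 = 18.0129.
ΔQ = 23.4375 − 11.9743 = 11.4632; wedge = 18.0129 − 7.375 = 10.6379.
The triangle = ½ × 11.4632 × 10.6379 = 60.97.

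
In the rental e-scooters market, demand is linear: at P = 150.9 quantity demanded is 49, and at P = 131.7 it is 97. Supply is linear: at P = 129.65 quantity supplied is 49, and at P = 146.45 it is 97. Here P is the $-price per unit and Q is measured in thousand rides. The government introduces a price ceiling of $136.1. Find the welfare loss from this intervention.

Demand slope = (131.7 − 150.9)/(97 − 49) = −0.4, so P = 170.5 − 0.4Q.
Supply slope = (146.45 − 129.65)/(97 − 49) = 0.35, so P = 112.5 + 0.35Q.
Competitive equilibrium: 170.5 − 0.4Q = 112.5 + 0.35Q → Q* = 77.3333, P* = 139.5667.
At the ceiling P = 136.1, quantity supplied = (136.1 − 112.5)/0.35 = 67.4286.
Willingness to pay at Q' = 67.4286: 170.5 − 0.4·67.4286 = 143.5286.
ΔQ = 77.3333 − 67.4286 = 9.9047; wedge = 143.5286 − 136.1 = 7.4286.
The triangle = ½ × 9.9047 × 7.4286 = $36.79 thousand.

$36.79 thousand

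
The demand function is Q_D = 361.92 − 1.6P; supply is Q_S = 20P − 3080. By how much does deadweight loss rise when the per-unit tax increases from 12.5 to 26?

385

In inverse form: demand P = 226.2 − 0.625Q, supply P = 154 + 0.05Q.
Competitive equilibrium: 226.2 − 0.625Q = 154 + 0.05Q → Q* = 106.963, P* = 159.3481.
For a per-unit tax t: ΔQ = t/0.675, so DWL = ½·t·(t/0.675) = t²/1.35.
At t = 12.5: DWL = 115.741. At t = 26: DWL = 500.741.
Increase = 500.741 − 115.741 = 385.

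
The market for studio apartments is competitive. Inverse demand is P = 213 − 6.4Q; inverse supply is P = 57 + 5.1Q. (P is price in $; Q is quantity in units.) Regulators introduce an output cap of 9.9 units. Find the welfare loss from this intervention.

$77.24

Competitive equilibrium: 213 − 6.4Q = 57 + 5.1Q → Q* = 13.5652, P* = 126.1826.
At Q = 9.9: demand price = 213 − 6.4·9.9 = 149.64; supply price = 57 + 5.1·9.9 = 107.49.
ΔQ = 13.5652 − 9.9 = 3.6652; wedge = 149.64 − 107.49 = 42.15.
Welfare loss = ½ × 3.6652 × 42.15 = $77.24.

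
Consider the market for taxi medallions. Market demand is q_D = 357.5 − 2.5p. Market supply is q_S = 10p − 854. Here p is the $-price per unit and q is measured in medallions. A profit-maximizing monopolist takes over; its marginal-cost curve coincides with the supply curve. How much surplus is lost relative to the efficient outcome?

In inverse form: demand p = 143 − 0.4q, supply p = 85.4 + 0.1q.
Competitive equilibrium: 143 − 0.4q = 85.4 + 0.1q → q* = 115.2, p* = 96.92.
Marginal revenue: MR = 143 − 0.8q. Set MR = MC: 143 − 0.8q = 85.4 + 0.1q → q_m = 64.
Price p_m = 143 − 0.4·64 = 117.4; MC(q_m) = 85.4 + 0.1·64 = 91.8.
Competitive q* = 115.2, so Δq = 51.2; wedge = 117.4 − 91.8 = 25.6.
Deadweight loss = ½ × 51.2 × 25.6 = $655.36.

$655.36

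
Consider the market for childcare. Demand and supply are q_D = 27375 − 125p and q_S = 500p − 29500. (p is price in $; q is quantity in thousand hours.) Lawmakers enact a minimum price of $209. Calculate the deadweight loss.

In inverse form: demand p = 219 − 0.008q, supply p = 59 + 0.002q.
Competitive equilibrium: 219 − 0.008q = 59 + 0.002q → q* = 16000, p* = 91.
At the floor p = 209, quantity demanded = (219 − 209)/0.008 = 1250.
Sellers' marginal cost at q' = 1250: 59 + 0.002·1250 = 61.5.
Δq = 16000 − 1250 = 14750; wedge = 209 − 61.5 = 147.5.
Welfare loss = ½ × 14750 × 147.5 = $1087812.50 thousand.

$1087812.50 thousand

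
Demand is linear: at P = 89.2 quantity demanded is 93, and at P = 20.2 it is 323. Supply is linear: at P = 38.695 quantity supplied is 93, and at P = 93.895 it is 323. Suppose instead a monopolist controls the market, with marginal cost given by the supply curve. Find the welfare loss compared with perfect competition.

1198.21

Demand slope = (20.2 − 89.2)/(323 − 93) = −0.3, so P = 117.1 − 0.3Q.
Supply slope = (93.895 − 38.695)/(323 − 93) = 0.24, so P = 16.375 + 0.24Q.
Competitive equilibrium: 117.1 − 0.3Q = 16.375 + 0.24Q → Q* = 186.527778, P* = 61.141667.
Marginal revenue: MR = 117.1 − 0.6Q. Set MR = MC: 117.1 − 0.6Q = 16.375 + 0.24Q → Q_m = 119.910714.
Price P_m = 117.1 − 0.3·119.910714 = 81.126786; MC(Q_m) = 16.375 + 0.24·119.910714 = 45.153571.
Competitive Q* = 186.527778, so ΔQ = 66.617064; wedge = 81.126786 − 45.153571 = 35.973215.
Deadweight loss = ½ × 66.617064 × 35.973215 = 1198.21.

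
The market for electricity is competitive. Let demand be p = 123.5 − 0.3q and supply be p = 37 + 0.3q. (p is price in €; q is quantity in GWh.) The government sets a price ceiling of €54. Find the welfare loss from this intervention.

Competitive equilibrium: 123.5 − 0.3q = 37 + 0.3q → q* = 144.1667, p* = 80.25.
At the ceiling p = 54, quantity supplied = (54 − 37)/0.3 = 56.6667.
Willingness to pay at q' = 56.6667: 123.5 − 0.3·56.6667 = 106.5.
Δq = 144.1667 − 56.6667 = 87.5; wedge = 106.5 − 54 = 52.5.
The triangle = ½ × 87.5 × 52.5 = €2296.875.

€2296.875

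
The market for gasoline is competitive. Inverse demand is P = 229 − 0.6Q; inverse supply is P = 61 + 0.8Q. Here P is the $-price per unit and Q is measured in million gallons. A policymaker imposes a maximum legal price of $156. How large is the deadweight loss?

Competitive equilibrium: 229 − 0.6Q = 61 + 0.8Q → Q* = 120, P* = 157.
At the ceiling P = 156, quantity supplied = (156 − 61)/0.8 = 118.75.
Willingness to pay at Q' = 118.75: 229 − 0.6·118.75 = 157.75.
ΔQ = 120 − 118.75 = 1.25; wedge = 157.75 − 156 = 1.75.
DWL = ½ × 1.25 × 1.75 = $1.09 million.

$1.09 million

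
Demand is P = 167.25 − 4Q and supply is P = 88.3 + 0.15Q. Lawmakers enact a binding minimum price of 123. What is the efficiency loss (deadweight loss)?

131.53

Competitive equilibrium: 167.25 − 4Q = 88.3 + 0.15Q → Q* = 19.0241, P* = 91.1536.
At the floor P = 123, quantity demanded = (167.25 − 123)/4 = 11.0625.
Sellers' marginal cost at Q' = 11.0625: 88.3 + 0.15·11.0625 = 89.9594.
ΔQ = 19.0241 − 11.0625 = 7.9616; wedge = 123 − 89.9594 = 33.0406.
The triangle = ½ × 7.9616 × 33.0406 = 131.53.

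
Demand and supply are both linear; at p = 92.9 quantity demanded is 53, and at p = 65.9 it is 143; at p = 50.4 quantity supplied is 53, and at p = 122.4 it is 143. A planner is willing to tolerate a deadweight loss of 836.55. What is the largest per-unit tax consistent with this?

Demand slope = (65.9 − 92.9)/(143 − 53) = −0.3, so p = 108.8 − 0.3q.
Supply slope = (122.4 − 50.4)/(143 − 53) = 0.8, so p = 8 + 0.8q.
Competitive equilibrium: 108.8 − 0.3q = 8 + 0.8q → q* = 91.6364, p* = 81.3091.
A tax t gives Δq = t/1.1 and wedge t, so DWL = t²/2.2.
t²/2.2 = 836.55 → t² = 1840.41 → t = 42.9.

42.9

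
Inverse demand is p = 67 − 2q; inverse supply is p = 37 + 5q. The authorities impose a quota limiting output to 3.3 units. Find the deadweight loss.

Competitive equilibrium: 67 − 2q = 37 + 5q → q* = 4.2857, p* = 58.4286.
At q = 3.3: demand price = 67 − 2·3.3 = 60.4; supply price = 37 + 5·3.3 = 53.5.
Δq = 4.2857 − 3.3 = 0.9857; wedge = 60.4 − 53.5 = 6.9.
The triangle = ½ × 0.9857 × 6.9 = 3.40.

3.40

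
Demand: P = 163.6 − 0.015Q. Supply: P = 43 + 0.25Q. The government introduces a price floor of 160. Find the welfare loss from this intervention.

Competitive equilibrium: 163.6 − 0.015Q = 43 + 0.25Q → Q* = 455.0943, P* = 156.7736.
At the floor P = 160, quantity demanded = (163.6 − 160)/0.015 = 240.
Sellers' marginal cost at Q' = 240: 43 + 0.25·240 = 103.
ΔQ = 455.0943 − 240 = 215.0943; wedge = 160 − 103 = 57.
Welfare loss = ½ × 215.0943 × 57 = 6130.19.

6130.19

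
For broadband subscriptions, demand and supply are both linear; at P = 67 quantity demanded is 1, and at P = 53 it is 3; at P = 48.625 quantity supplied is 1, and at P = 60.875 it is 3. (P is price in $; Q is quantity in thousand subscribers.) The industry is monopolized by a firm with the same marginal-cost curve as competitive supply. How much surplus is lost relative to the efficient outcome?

$4.57 thousand

Demand slope = (53 − 67)/(3 − 1) = −7, so P = 74 − 7Q.
Supply slope = (60.875 − 48.625)/(3 − 1) = 6.125, so P = 42.5 + 6.125Q.
Competitive equilibrium: 74 − 7Q = 42.5 + 6.125Q → Q* = 2.4, P* = 57.2.
Marginal revenue: MR = 74 − 14Q. Set MR = MC: 74 − 14Q = 42.5 + 6.125Q → Q_m = 1.5652.
Price P_m = 74 − 7·1.5652 = 63.0436; MC(Q_m) = 42.5 + 6.125·1.5652 = 52.0869.
Competitive Q* = 2.4, so ΔQ = 0.8348; wedge = 63.0436 − 52.0869 = 10.9567.
The triangle = ½ × 0.8348 × 10.9567 = $4.57 thousand.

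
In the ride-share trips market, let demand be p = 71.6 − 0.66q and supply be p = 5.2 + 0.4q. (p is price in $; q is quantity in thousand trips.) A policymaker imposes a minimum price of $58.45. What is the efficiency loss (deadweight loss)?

$967.13 thousand

Competitive equilibrium: 71.6 − 0.66q = 5.2 + 0.4q → q* = 62.6415, p* = 30.2566.
At the floor p = 58.45, quantity demanded = (71.6 − 58.45)/0.66 = 19.9242.
Sellers' marginal cost at q' = 19.9242: 5.2 + 0.4·19.9242 = 13.1697.
Δq = 62.6415 − 19.9242 = 42.7173; wedge = 58.45 − 13.1697 = 45.2803.
The triangle = ½ × 42.7173 × 45.2803 = $967.13 thousand.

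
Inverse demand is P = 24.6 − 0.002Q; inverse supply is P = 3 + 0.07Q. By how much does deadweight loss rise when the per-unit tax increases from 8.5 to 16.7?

Competitive equilibrium: 24.6 − 0.002Q = 3 + 0.07Q → Q* = 300, P* = 24.
For a per-unit tax t: ΔQ = t/0.072, so DWL = ½·t·(t/0.072) = t²/0.144.
At t = 8.5: DWL = 501.736. At t = 16.7: DWL = 1936.736.
Increase = 1936.736 − 501.736 = 1435.

1435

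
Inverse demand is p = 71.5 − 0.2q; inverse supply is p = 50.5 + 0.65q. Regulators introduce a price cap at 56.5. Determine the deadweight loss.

Competitive equilibrium: 71.5 − 0.2q = 50.5 + 0.65q → q* = 24.7059, p* = 66.5588.
At the ceiling p = 56.5, quantity supplied = (56.5 − 50.5)/0.65 = 9.2308.
Willingness to pay at q' = 9.2308: 71.5 − 0.2·9.2308 = 69.6538.
Δq = 24.7059 − 9.2308 = 15.4751; wedge = 69.6538 − 56.5 = 13.1538.
The triangle = ½ × 15.4751 × 13.1538 = 101.78.

101.78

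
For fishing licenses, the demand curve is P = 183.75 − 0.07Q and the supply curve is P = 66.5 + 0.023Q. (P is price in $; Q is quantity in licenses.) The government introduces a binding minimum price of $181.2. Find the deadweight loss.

Competitive equilibrium: 183.75 − 0.07Q = 66.5 + 0.023Q → Q* = 1260.75269, P* = 95.49731.
At the floor P = 181.2, quantity demanded = (183.75 − 181.2)/0.07 = 36.42857.
Sellers' marginal cost at Q' = 36.42857: 66.5 + 0.023·36.42857 = 67.33786.
ΔQ = 1260.75269 − 36.42857 = 1224.32412; wedge = 181.2 − 67.33786 = 113.86214.
Welfare loss = ½ × 1224.32412 × 113.86214 = $69702.08.

$69702.08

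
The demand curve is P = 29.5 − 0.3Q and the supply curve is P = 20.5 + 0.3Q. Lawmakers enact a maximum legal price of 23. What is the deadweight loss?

13.33

Competitive equilibrium: 29.5 − 0.3Q = 20.5 + 0.3Q → Q* = 15, P* = 25.
At the ceiling P = 23, quantity supplied = (23 − 20.5)/0.3 = 8.3333.
Willingness to pay at Q' = 8.3333: 29.5 − 0.3·8.3333 = 27.
ΔQ = 15 − 8.3333 = 6.6667; wedge = 27 − 23 = 4.
The triangle = ½ × 6.6667 × 4 = 13.33.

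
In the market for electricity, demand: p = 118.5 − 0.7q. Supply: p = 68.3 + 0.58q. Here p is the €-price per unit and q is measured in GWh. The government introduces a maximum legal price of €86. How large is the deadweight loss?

€48.46

Competitive equilibrium: 118.5 − 0.7q = 68.3 + 0.58q → q* = 39.2188, p* = 91.0469.
At the ceiling p = 86, quantity supplied = (86 − 68.3)/0.58 = 30.5172.
Willingness to pay at q' = 30.5172: 118.5 − 0.7·30.5172 = 97.138.
Δq = 39.2188 − 30.5172 = 8.7016; wedge = 97.138 − 86 = 11.138.
DWL = ½ × 8.7016 × 11.138 = €48.46.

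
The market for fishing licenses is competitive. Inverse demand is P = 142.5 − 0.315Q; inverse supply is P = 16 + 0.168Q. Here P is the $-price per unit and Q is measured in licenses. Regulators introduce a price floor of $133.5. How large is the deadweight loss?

Competitive equilibrium: 142.5 − 0.315Q = 16 + 0.168Q → Q* = 261.90476, P* = 60.
At the floor P = 133.5, quantity demanded = (142.5 − 133.5)/0.315 = 28.57143.
Sellers' marginal cost at Q' = 28.57143: 16 + 0.168·28.57143 = 20.8.
ΔQ = 261.90476 − 28.57143 = 233.33333; wedge = 133.5 − 20.8 = 112.7.
Welfare loss = ½ × 233.33333 × 112.7 = $13148.33.

$13148.33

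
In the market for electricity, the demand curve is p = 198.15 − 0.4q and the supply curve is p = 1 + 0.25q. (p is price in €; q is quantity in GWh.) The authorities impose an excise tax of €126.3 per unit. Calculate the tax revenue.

Competitive equilibrium: 198.15 − 0.4q = 1 + 0.25q → q* = 303.3077, p* = 76.8269.
With the tax, the buyer price exceeds the seller price by 126.3: (198.15 − 0.4q) − (1 + 0.25q) = 126.3 → q' = 109.
Tax revenue = 126.3 × 109 = €13766.70.

€13766.70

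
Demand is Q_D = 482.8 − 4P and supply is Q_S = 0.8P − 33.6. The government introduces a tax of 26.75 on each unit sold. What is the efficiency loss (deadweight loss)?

In inverse form: demand P = 120.7 − 0.25Q, supply P = 42 + 1.25Q.
Competitive equilibrium: 120.7 − 0.25Q = 42 + 1.25Q → Q* = 52.4667, P* = 107.5833.
With the tax, the buyer price exceeds the seller price by 26.75: (120.7 − 0.25Q) − (42 + 1.25Q) = 26.75 → Q' = 34.6333.
ΔQ = 52.4667 − 34.6333 = 17.8334; the wedge equals the tax, 26.75.
The triangle = ½ × 17.8334 × 26.75 = 238.52.

238.52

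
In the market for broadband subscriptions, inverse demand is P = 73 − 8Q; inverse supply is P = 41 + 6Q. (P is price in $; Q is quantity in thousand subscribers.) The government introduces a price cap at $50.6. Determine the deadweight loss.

$3.29 thousand

Competitive equilibrium: 73 − 8Q = 41 + 6Q → Q* = 2.2857, P* = 54.7143.
At the ceiling P = 50.6, quantity supplied = (50.6 − 41)/6 = 1.6.
Willingness to pay at Q' = 1.6: 73 − 8·1.6 = 60.2.
ΔQ = 2.2857 − 1.6 = 0.6857; wedge = 60.2 − 50.6 = 9.6.
The triangle = ½ × 0.6857 × 9.6 = $3.29 thousand.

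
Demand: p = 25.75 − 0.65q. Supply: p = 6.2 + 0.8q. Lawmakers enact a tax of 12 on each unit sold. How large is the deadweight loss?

Competitive equilibrium: 25.75 − 0.65q = 6.2 + 0.8q → q* = 13.4828, p* = 16.9862.
With the tax, the buyer price exceeds the seller price by 12: (25.75 − 0.65q) − (6.2 + 0.8q) = 12 → q' = 5.2069.
Δq = 13.4828 − 5.2069 = 8.2759; the wedge equals the tax, 12.
Deadweight loss = ½ × 8.2759 × 12 = 49.66.

49.66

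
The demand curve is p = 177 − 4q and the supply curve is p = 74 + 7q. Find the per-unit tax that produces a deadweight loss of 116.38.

Competitive equilibrium: 177 − 4q = 74 + 7q → q* = 9.3636, p* = 139.5455.
A tax t gives Δq = t/11 and wedge t, so DWL = t²/22.
t²/22 = 116.38 → t² = 2560.36 → t = 50.6.

50.6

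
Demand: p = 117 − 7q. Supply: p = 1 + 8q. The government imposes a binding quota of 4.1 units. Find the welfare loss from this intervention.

Competitive equilibrium: 117 − 7q = 1 + 8q → q* = 7.7333, p* = 62.8667.
At q = 4.1: demand price = 117 − 7·4.1 = 88.3; supply price = 1 + 8·4.1 = 33.8.
Δq = 7.7333 − 4.1 = 3.6333; wedge = 88.3 − 33.8 = 54.5.
The triangle = ½ × 3.6333 × 54.5 = 99.01.

99.01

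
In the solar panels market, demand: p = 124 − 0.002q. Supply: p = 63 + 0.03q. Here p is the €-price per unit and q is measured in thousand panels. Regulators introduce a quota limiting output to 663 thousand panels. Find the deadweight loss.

Competitive equilibrium: 124 − 0.002q = 63 + 0.03q → q* = 1906.25, p* = 120.1875.
At q = 663: demand price = 124 − 0.002·663 = 122.674; supply price = 63 + 0.03·663 = 82.89.
Δq = 1906.25 − 663 = 1243.25; wedge = 122.674 − 82.89 = 39.784.
DWL = ½ × 1243.25 × 39.784 = €24730.729 thousand.

€24730.729 thousand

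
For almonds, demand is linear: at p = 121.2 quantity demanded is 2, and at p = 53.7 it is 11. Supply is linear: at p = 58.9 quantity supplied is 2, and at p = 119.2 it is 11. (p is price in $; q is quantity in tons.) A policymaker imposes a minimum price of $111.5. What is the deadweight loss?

Demand slope = (53.7 − 121.2)/(11 − 2) = −7.5, so p = 136.2 − 7.5q.
Supply slope = (119.2 − 58.9)/(11 − 2) = 6.7, so p = 45.5 + 6.7q.
Competitive equilibrium: 136.2 − 7.5q = 45.5 + 6.7q → q* = 6.3873, p* = 88.2951.
At the floor p = 111.5, quantity demanded = (136.2 − 111.5)/7.5 = 3.2933.
Sellers' marginal cost at q' = 3.2933: 45.5 + 6.7·3.2933 = 67.5651.
Δq = 6.3873 − 3.2933 = 3.094; wedge = 111.5 − 67.5651 = 43.9349.
The triangle = ½ × 3.094 × 43.9349 = $67.97.

$67.97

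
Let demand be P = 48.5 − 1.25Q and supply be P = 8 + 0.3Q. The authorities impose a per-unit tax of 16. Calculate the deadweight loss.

82.58

Competitive equilibrium: 48.5 − 1.25Q = 8 + 0.3Q → Q* = 26.129, P* = 15.8387.
With the tax, the buyer price exceeds the seller price by 16: (48.5 − 1.25Q) − (8 + 0.3Q) = 16 → Q' = 15.8065.
ΔQ = 26.129 − 15.8065 = 10.3225; the wedge equals the tax, 16.
DWL = ½ × 10.3225 × 16 = 82.58.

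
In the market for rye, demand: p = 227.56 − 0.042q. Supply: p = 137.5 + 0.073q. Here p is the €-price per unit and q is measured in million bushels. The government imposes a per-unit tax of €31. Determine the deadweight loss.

€4178.26 million

Competitive equilibrium: 227.56 − 0.042q = 137.5 + 0.073q → q* = 783.1304, p* = 194.6685.
With the tax, the buyer price exceeds the seller price by 31: (227.56 − 0.042q) − (137.5 + 0.073q) = 31 → q' = 513.5652.
Δq = 783.1304 − 513.5652 = 269.5652; the wedge equals the tax, 31.
DWL = ½ × 269.5652 × 31 = €4178.26 million.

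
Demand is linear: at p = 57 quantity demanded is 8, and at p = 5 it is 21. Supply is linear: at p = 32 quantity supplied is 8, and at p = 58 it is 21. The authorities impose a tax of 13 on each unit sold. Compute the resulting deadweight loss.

14.08

Demand slope = (5 − 57)/(21 − 8) = −4, so p = 89 − 4q.
Supply slope = (58 − 32)/(21 − 8) = 2, so p = 16 + 2q.
Competitive equilibrium: 89 − 4q = 16 + 2q → q* = 12.1667, p* = 40.3333.
With the tax, the buyer price exceeds the seller price by 13: (89 − 4q) − (16 + 2q) = 13 → q' = 10.
Δq = 12.1667 − 10 = 2.1667; the wedge equals the tax, 13.
Welfare loss = ½ × 2.1667 × 13 = 14.08.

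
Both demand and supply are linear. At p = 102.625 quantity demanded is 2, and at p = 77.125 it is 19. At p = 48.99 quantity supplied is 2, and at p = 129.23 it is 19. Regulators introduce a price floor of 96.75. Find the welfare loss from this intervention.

68.88

Demand slope = (77.125 − 102.625)/(19 − 2) = −1.5, so p = 105.625 − 1.5q.
Supply slope = (129.23 − 48.99)/(19 − 2) = 4.72, so p = 39.55 + 4.72q.
Competitive equilibrium: 105.625 − 1.5q = 39.55 + 4.72q → q* = 10.623, p* = 89.6905.
At the floor p = 96.75, quantity demanded = (105.625 − 96.75)/1.5 = 5.9167.
Sellers' marginal cost at q' = 5.9167: 39.55 + 4.72·5.9167 = 67.4768.
Δq = 10.623 − 5.9167 = 4.7063; wedge = 96.75 − 67.4768 = 29.2732.
DWL = ½ × 4.7063 × 29.2732 = 68.88.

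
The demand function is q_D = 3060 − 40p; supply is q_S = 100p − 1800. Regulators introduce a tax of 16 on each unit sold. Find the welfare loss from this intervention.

3657.14

In inverse form: demand p = 76.5 − 0.025q, supply p = 18 + 0.01q.
Competitive equilibrium: 76.5 − 0.025q = 18 + 0.01q → q* = 1671.4286, p* = 34.7143.
With the tax, the buyer price exceeds the seller price by 16: (76.5 − 0.025q) − (18 + 0.01q) = 16 → q' = 1214.2857.
Δq = 1671.4286 − 1214.2857 = 457.1429; the wedge equals the tax, 16.
DWL = ½ × 457.1429 × 16 = 3657.14.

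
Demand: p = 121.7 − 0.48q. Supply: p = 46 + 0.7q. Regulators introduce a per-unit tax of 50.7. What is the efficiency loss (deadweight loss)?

Competitive equilibrium: 121.7 − 0.48q = 46 + 0.7q → q* = 64.1525, p* = 90.9068.
With the tax, the buyer price exceeds the seller price by 50.7: (121.7 − 0.48q) − (46 + 0.7q) = 50.7 → q' = 21.1864.
Δq = 64.1525 − 21.1864 = 42.9661; the wedge equals the tax, 50.7.
The triangle = ½ × 42.9661 × 50.7 = 1089.19.

1089.19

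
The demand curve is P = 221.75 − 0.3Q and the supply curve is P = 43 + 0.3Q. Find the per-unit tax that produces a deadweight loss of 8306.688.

Competitive equilibrium: 221.75 − 0.3Q = 43 + 0.3Q → Q* = 297.9167, P* = 132.375.
A tax t gives ΔQ = t/0.6 and wedge t, so DWL = t²/1.2.
t²/1.2 = 8306.688 → t² = 9968.0256 → t = 99.84.

99.84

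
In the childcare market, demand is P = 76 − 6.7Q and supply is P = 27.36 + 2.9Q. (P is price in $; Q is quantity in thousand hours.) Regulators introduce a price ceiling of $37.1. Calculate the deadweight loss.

Competitive equilibrium: 76 − 6.7Q = 27.36 + 2.9Q → Q* = 5.0667, P* = 42.0533.
At the ceiling P = 37.1, quantity supplied = (37.1 − 27.36)/2.9 = 3.3586.
Willingness to pay at Q' = 3.3586: 76 − 6.7·3.3586 = 53.4974.
ΔQ = 5.0667 − 3.3586 = 1.7081; wedge = 53.4974 − 37.1 = 16.3974.
The triangle = ½ × 1.7081 × 16.3974 = $14 thousand.

$14 thousand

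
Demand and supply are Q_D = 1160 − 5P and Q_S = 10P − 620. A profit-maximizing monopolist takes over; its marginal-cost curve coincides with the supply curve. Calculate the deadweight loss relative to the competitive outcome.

7706.67

In inverse form: demand P = 232 − 0.2Q, supply P = 62 + 0.1Q.
Competitive equilibrium: 232 − 0.2Q = 62 + 0.1Q → Q* = 566.6667, P* = 118.6667.
Marginal revenue: MR = 232 − 0.4Q. Set MR = MC: 232 − 0.4Q = 62 + 0.1Q → Q_m = 340.
Price P_m = 232 − 0.2·340 = 164; MC(Q_m) = 62 + 0.1·340 = 96.
Competitive Q* = 566.6667, so ΔQ = 226.6667; wedge = 164 − 96 = 68.
DWL = ½ × 226.6667 × 68 = 7706.67.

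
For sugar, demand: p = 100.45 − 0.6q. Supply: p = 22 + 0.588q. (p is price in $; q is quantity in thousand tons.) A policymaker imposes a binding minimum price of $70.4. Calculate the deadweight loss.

$151.15 thousand

Competitive equilibrium: 100.45 − 0.6q = 22 + 0.588q → q* = 66.0354, p* = 60.8288.
At the floor p = 70.4, quantity demanded = (100.45 − 70.4)/0.6 = 50.0833.
Sellers' marginal cost at q' = 50.0833: 22 + 0.588·50.0833 = 51.449.
Δq = 66.0354 − 50.0833 = 15.9521; wedge = 70.4 − 51.449 = 18.951.
Deadweight loss = ½ × 15.9521 × 18.951 = $151.15 thousand.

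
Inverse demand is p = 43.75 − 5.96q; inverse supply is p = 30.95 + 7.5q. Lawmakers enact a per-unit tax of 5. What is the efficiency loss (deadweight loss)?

0.93

Competitive equilibrium: 43.75 − 5.96q = 30.95 + 7.5q → q* = 0.951, p* = 38.0822.
With the tax, the buyer price exceeds the seller price by 5: (43.75 − 5.96q) − (30.95 + 7.5q) = 5 → q' = 0.5795.
Δq = 0.951 − 0.5795 = 0.3715; the wedge equals the tax, 5.
Deadweight loss = ½ × 0.3715 × 5 = 0.93.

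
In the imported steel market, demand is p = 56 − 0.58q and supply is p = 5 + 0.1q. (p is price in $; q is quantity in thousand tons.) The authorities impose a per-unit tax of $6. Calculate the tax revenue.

$397.06 thousand

Competitive equilibrium: 56 − 0.58q = 5 + 0.1q → q* = 75, p* = 12.5.
With the tax, the buyer price exceeds the seller price by 6: (56 − 0.58q) − (5 + 0.1q) = 6 → q' = 66.1765.
Tax revenue = 6 × 66.1765 = $397.06 thousand.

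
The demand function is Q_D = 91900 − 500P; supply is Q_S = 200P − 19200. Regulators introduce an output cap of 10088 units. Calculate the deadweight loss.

21092.13

In inverse form: demand P = 183.8 − 0.002Q, supply P = 96 + 0.005Q.
Competitive equilibrium: 183.8 − 0.002Q = 96 + 0.005Q → Q* = 12542.8571, P* = 158.7143.
At Q = 10088: demand price = 183.8 − 0.002·10088 = 163.624; supply price = 96 + 0.005·10088 = 146.44.
ΔQ = 12542.8571 − 10088 = 2454.8571; wedge = 163.624 − 146.44 = 17.184.
The triangle = ½ × 2454.8571 × 17.184 = 21092.13.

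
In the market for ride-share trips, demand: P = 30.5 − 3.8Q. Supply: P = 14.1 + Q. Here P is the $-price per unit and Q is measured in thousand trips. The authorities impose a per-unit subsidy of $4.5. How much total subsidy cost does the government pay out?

Competitive equilibrium: 30.5 − 3.8Q = 14.1 + Q → Q* = 3.4167, P* = 17.5167.
The subsidy lowers effective supply by 4.5: P = 9.6 + Q.
New quantity: 30.5 − 3.8Q = 9.6 + Q → Q' = 4.3542.
Total subsidy cost = 4.5 × 4.3542 = $19.59 thousand.

$19.59 thousand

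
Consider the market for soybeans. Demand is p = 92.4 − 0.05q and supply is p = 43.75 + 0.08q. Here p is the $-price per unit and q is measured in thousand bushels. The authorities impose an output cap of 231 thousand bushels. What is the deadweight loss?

Competitive equilibrium: 92.4 − 0.05q = 43.75 + 0.08q → q* = 374.2308, p* = 73.6885.
At q = 231: demand price = 92.4 − 0.05·231 = 80.85; supply price = 43.75 + 0.08·231 = 62.23.
Δq = 374.2308 − 231 = 143.2308; wedge = 80.85 − 62.23 = 18.62.
DWL = ½ × 143.2308 × 18.62 = $1333.48 thousand.

$1333.48 thousand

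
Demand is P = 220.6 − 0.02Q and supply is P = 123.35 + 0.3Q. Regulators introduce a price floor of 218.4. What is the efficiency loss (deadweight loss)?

6015.94

Competitive equilibrium: 220.6 − 0.02Q = 123.35 + 0.3Q → Q* = 303.9063, P* = 214.5219.
At the floor P = 218.4, quantity demanded = (220.6 − 218.4)/0.02 = 110.
Sellers' marginal cost at Q' = 110: 123.35 + 0.3·110 = 156.35.
ΔQ = 303.9063 − 110 = 193.9063; wedge = 218.4 − 156.35 = 62.05.
Welfare loss = ½ × 193.9063 × 62.05 = 6015.94.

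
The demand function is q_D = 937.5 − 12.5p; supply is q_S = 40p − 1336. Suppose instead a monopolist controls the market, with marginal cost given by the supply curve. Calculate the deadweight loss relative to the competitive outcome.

In inverse form: demand p = 75 − 0.08q, supply p = 33.4 + 0.025q.
Competitive equilibrium: 75 − 0.08q = 33.4 + 0.025q → q* = 396.19048, p* = 43.30476.
Marginal revenue: MR = 75 − 0.16q. Set MR = MC: 75 − 0.16q = 33.4 + 0.025q → q_m = 224.86486.
Price p_m = 75 − 0.08·224.86486 = 57.01081; MC(q_m) = 33.4 + 0.025·224.86486 = 39.02162.
Competitive q* = 396.19048, so Δq = 171.32562; wedge = 57.01081 − 39.02162 = 17.98919.
DWL = ½ × 171.32562 × 17.98919 = 1541.

1541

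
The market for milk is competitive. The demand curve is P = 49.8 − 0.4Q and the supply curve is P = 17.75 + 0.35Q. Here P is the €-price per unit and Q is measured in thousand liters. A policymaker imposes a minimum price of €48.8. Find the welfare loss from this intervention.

€607.02 thousand

Competitive equilibrium: 49.8 − 0.4Q = 17.75 + 0.35Q → Q* = 42.7333, P* = 32.7067.
At the floor P = 48.8, quantity demanded = (49.8 − 48.8)/0.4 = 2.5.
Sellers' marginal cost at Q' = 2.5: 17.75 + 0.35·2.5 = 18.625.
ΔQ = 42.7333 − 2.5 = 40.2333; wedge = 48.8 − 18.625 = 30.175.
Deadweight loss = ½ × 40.2333 × 30.175 = €607.02 thousand.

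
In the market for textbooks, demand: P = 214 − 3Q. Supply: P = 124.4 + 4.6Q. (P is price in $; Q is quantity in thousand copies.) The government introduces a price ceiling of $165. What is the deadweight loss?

Competitive equilibrium: 214 − 3Q = 124.4 + 4.6Q → Q* = 11.7895, P* = 178.6316.
At the ceiling P = 165, quantity supplied = (165 − 124.4)/4.6 = 8.8261.
Willingness to pay at Q' = 8.8261: 214 − 3·8.8261 = 187.5217.
ΔQ = 11.7895 − 8.8261 = 2.9634; wedge = 187.5217 − 165 = 22.5217.
Deadweight loss = ½ × 2.9634 × 22.5217 = $33.37 thousand.

$33.37 thousand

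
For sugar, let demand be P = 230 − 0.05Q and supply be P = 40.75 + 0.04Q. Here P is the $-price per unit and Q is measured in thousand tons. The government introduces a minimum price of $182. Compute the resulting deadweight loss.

$58767.35 thousand

Competitive equilibrium: 230 − 0.05Q = 40.75 + 0.04Q → Q* = 2102.7778, P* = 124.8611.
At the floor P = 182, quantity demanded = (230 − 182)/0.05 = 960.
Sellers' marginal cost at Q' = 960: 40.75 + 0.04·960 = 79.15.
ΔQ = 2102.7778 − 960 = 1142.7778; wedge = 182 − 79.15 = 102.85.
The triangle = ½ × 1142.7778 × 102.85 = $58767.35 thousand.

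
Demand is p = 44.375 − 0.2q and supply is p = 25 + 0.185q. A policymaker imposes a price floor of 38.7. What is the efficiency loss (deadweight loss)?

92.74

Competitive equilibrium: 44.375 − 0.2q = 25 + 0.185q → q* = 50.3247, p* = 34.3101.
At the floor p = 38.7, quantity demanded = (44.375 − 38.7)/0.2 = 28.375.
Sellers' marginal cost at q' = 28.375: 25 + 0.185·28.375 = 30.2494.
Δq = 50.3247 − 28.375 = 21.9497; wedge = 38.7 − 30.2494 = 8.4506.
DWL = ½ × 21.9497 × 8.4506 = 92.74.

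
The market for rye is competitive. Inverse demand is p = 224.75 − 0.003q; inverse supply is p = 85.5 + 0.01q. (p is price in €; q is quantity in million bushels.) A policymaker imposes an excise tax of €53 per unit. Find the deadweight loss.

Competitive equilibrium: 224.75 − 0.003q = 85.5 + 0.01q → q* = 10711.5385, p* = 192.6154.
With the tax, the buyer price exceeds the seller price by 53: (224.75 − 0.003q) − (85.5 + 0.01q) = 53 → q' = 6634.6154.
Δq = 10711.5385 − 6634.6154 = 4076.9231; the wedge equals the tax, 53.
Deadweight loss = ½ × 4076.9231 × 53 = €108038.46 million.

€108038.46 million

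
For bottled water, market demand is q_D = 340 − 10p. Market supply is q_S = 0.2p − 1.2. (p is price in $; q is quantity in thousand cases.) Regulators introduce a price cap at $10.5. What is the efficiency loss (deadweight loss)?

In inverse form: demand p = 34 − 0.1q, supply p = 6 + 5q.
Competitive equilibrium: 34 − 0.1q = 6 + 5q → q* = 5.4902, p* = 33.451.
At the ceiling p = 10.5, quantity supplied = (10.5 − 6)/5 = 0.9.
Willingness to pay at q' = 0.9: 34 − 0.1·0.9 = 33.91.
Δq = 5.4902 − 0.9 = 4.5902; wedge = 33.91 − 10.5 = 23.41.
Deadweight loss = ½ × 4.5902 × 23.41 = $53.73 thousand.

$53.73 thousand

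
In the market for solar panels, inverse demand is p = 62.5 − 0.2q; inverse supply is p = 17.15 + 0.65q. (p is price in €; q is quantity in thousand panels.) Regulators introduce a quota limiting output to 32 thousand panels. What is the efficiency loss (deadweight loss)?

Competitive equilibrium: 62.5 − 0.2q = 17.15 + 0.65q → q* = 53.3529, p* = 51.8294.
At q = 32: demand price = 62.5 − 0.2·32 = 56.1; supply price = 17.15 + 0.65·32 = 37.95.
Δq = 53.3529 − 32 = 21.3529; wedge = 56.1 − 37.95 = 18.15.
DWL = ½ × 21.3529 × 18.15 = €193.78 thousand.

€193.78 thousand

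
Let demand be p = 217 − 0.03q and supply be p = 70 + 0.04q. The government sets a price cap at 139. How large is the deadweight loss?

4921.875

Competitive equilibrium: 217 − 0.03q = 70 + 0.04q → q* = 2100, p* = 154.
At the ceiling p = 139, quantity supplied = (139 − 70)/0.04 = 1725.
Willingness to pay at q' = 1725: 217 − 0.03·1725 = 165.25.
Δq = 2100 − 1725 = 375; wedge = 165.25 − 139 = 26.25.
Welfare loss = ½ × 375 × 26.25 = 4921.875.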